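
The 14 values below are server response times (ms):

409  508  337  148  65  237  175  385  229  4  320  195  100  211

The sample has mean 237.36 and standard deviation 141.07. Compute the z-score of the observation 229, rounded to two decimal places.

z = (229 − 237.36) / 141.07 = -0.06.

-0.06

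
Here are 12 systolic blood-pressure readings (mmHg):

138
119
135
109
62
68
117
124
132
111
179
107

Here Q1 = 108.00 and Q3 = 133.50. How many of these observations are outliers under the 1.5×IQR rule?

IQR = 25.50; fences at 108.00 − 38.25 = 69.75 and 133.50 + 38.25 = 171.75.
Outside the cutoffs: 62, 68, 179.

3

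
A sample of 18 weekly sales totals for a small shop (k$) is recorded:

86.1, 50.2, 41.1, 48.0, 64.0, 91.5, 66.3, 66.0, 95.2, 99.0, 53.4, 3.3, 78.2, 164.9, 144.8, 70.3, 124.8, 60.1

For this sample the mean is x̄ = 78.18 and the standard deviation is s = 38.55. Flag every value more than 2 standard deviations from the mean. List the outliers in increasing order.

Cutoffs at x̄ ± 2s: 78.18 ± 2·38.55 = [1.08, 155.28].
164.9: z = 2.25, |z| > 2 → outlier.
Every other value lies within [1.08, 155.28].

164.9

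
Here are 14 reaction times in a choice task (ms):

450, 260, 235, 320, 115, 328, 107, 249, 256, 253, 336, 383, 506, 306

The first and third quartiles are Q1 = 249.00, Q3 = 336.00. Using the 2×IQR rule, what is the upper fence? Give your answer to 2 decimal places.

510.00

IQR = Q3 − Q1 = 336.00 − 249.00 = 87.00.
Lower fence = Q1 − 2·IQR = 249.00 − 174.00 = 75.00.
Upper fence = Q3 + 2·IQR = 336.00 + 174.00 = 510.00.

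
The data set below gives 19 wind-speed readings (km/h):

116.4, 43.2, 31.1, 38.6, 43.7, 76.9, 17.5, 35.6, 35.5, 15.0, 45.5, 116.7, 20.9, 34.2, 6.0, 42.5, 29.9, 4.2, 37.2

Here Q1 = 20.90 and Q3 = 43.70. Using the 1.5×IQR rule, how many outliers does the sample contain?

IQR = 22.80; fences at 20.90 − 34.20 = -13.30 and 43.70 + 34.20 = 77.90.
Outside the cutoffs: 116.4, 116.7.

2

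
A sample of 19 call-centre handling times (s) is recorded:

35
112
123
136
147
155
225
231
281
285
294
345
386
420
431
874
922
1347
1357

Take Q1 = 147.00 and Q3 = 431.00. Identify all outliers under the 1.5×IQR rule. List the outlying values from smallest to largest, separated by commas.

IQR = Q3 − Q1 = 431.00 − 147.00 = 284.00.
Lower fence = Q1 − 1.5·IQR = 147.00 − 426.00 = -279.00.
Upper fence = Q3 + 1.5·IQR = 431.00 + 426.00 = 857.00.
874 > 857.00 → outlier.
922 > 857.00 → outlier.
1347 > 857.00 → outlier.
1357 > 857.00 → outlier.
All remaining values lie within [-279.00, 857.00].

874, 922, 1347, 1357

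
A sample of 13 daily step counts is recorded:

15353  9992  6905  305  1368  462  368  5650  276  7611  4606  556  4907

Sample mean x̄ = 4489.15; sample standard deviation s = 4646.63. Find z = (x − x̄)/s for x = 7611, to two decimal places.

z = (7611 − 4489.15) / 4646.63 = 0.67.

0.67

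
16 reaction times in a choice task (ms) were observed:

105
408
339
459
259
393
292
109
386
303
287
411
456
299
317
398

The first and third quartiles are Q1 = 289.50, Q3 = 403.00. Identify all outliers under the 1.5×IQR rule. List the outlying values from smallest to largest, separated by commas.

IQR = Q3 − Q1 = 403.00 − 289.50 = 113.50.
Lower fence = Q1 − 1.5·IQR = 289.50 − 170.25 = 119.25.
Upper fence = Q3 + 1.5·IQR = 403.00 + 170.25 = 573.25.
105 < 119.25 → outlier.
109 < 119.25 → outlier.
All remaining values lie within [119.25, 573.25].

105, 109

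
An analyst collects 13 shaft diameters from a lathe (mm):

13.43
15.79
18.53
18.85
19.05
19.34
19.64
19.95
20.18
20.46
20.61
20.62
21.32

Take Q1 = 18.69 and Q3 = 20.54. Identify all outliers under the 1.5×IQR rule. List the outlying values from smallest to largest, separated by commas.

IQR = Q3 − Q1 = 20.54 − 18.69 = 1.85.
Lower fence = Q1 − 1.5·IQR = 18.69 − 2.775 = 15.915.
Upper fence = Q3 + 1.5·IQR = 20.54 + 2.775 = 23.315.
13.43 < 15.915 → outlier.
15.79 < 15.915 → outlier.
All remaining values lie within [15.915, 23.315].

13.43, 15.79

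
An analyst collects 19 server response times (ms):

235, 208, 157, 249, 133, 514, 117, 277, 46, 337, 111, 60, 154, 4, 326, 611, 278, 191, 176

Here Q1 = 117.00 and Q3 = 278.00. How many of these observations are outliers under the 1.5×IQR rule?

1

IQR = 161.00; fences at 117.00 − 241.50 = -124.50 and 278.00 + 241.50 = 519.50.
Outside the cutoffs: 611.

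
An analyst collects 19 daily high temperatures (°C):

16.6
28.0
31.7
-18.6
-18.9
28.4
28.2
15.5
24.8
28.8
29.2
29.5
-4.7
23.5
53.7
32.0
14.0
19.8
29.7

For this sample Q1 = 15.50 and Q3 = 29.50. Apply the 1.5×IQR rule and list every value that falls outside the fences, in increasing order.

-18.9, -18.6, 53.7

IQR = Q3 − Q1 = 29.50 − 15.50 = 14.00.
Lower fence = Q1 − 1.5·IQR = 15.50 − 21.00 = -5.50.
Upper fence = Q3 + 1.5·IQR = 29.50 + 21.00 = 50.50.
-18.9 < -5.50 → outlier.
-18.6 < -5.50 → outlier.
53.7 > 50.50 → outlier.
All remaining values lie within [-5.50, 50.50].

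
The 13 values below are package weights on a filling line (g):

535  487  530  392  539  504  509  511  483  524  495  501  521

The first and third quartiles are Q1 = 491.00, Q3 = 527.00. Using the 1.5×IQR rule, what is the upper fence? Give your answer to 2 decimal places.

IQR = Q3 − Q1 = 527.00 − 491.00 = 36.00.
Lower fence = Q1 − 1.5·IQR = 491.00 − 54.00 = 437.00.
Upper fence = Q3 + 1.5·IQR = 527.00 + 54.00 = 581.00.

581.00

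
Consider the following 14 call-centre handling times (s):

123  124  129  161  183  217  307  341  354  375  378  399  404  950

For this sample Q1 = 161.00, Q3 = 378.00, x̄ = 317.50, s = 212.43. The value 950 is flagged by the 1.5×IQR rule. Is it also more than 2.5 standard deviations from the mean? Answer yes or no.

yes

z = (950 − 317.50) / 212.43 = 2.98.
|z| = 2.98 > 2.5.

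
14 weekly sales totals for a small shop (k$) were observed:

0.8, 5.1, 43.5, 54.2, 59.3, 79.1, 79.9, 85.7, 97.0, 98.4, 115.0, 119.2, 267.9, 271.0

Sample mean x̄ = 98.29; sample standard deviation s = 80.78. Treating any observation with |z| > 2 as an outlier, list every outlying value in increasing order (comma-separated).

267.9, 271.0

Cutoffs at x̄ ± 2s: 98.29 ± 2·80.78 = [-63.27, 259.85].
267.9: z = 2.10, |z| > 2 → outlier.
271.0: z = 2.14, |z| > 2 → outlier.
Every other value lies within [-63.27, 259.85].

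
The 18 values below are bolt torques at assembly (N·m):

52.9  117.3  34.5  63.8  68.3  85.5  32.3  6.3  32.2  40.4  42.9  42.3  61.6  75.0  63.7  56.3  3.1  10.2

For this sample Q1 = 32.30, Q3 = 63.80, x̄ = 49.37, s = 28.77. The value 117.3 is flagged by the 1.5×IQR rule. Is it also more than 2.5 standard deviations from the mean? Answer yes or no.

z = (117.3 − 49.37) / 28.77 = 2.36.
|z| = 2.36 ≤ 2.5.

no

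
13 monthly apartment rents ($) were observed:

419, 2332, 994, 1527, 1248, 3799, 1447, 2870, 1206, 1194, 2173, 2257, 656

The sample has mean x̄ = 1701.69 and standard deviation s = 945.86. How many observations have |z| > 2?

Cutoffs: x̄ ± 2s = [-190.03, 3593.41].
Outside the cutoffs: 3799.

1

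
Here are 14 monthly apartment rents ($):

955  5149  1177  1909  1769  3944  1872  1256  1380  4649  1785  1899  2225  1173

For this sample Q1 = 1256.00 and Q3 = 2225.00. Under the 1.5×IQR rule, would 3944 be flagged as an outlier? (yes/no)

yes

IQR = Q3 − Q1 = 2225.00 − 1256.00 = 969.00.
Lower fence = Q1 − 1.5·IQR = 1256.00 − 1453.50 = -197.50.
Upper fence = Q3 + 1.5·IQR = 2225.00 + 1453.50 = 3678.50.
3944 lies above the upper fence.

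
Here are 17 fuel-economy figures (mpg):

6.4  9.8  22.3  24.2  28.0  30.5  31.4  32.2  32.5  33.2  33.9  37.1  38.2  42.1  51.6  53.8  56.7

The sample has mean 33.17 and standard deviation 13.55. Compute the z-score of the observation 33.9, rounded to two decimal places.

0.05

z = (33.9 − 33.17) / 13.55 = 0.05.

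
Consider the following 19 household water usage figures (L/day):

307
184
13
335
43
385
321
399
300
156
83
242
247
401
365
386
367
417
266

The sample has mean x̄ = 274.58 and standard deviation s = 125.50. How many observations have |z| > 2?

Cutoffs: x̄ ± 2s = [23.58, 525.58].
Outside the cutoffs: 13.

1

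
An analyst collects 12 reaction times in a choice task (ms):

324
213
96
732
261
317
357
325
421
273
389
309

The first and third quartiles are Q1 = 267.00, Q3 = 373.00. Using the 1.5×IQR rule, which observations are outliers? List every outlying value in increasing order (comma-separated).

96, 732

IQR = Q3 − Q1 = 373.00 − 267.00 = 106.00.
Lower fence = Q1 − 1.5·IQR = 267.00 − 159.00 = 108.00.
Upper fence = Q3 + 1.5·IQR = 373.00 + 159.00 = 532.00.
96 < 108.00 → outlier.
732 > 532.00 → outlier.
All remaining values lie within [108.00, 532.00].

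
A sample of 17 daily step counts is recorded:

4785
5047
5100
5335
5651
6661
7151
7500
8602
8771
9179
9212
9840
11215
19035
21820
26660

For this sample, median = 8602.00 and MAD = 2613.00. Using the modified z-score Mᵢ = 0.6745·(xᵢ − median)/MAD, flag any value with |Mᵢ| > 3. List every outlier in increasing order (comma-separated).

|Mᵢ| > 3 ⇔ |xᵢ − 8602.00| > 3·2613.00/0.6745 = 11621.94.
So outliers lie outside [-3019.94, 20223.94].
21820: M = 3.41 → outlier.
26660: M = 4.66 → outlier.

21820, 26660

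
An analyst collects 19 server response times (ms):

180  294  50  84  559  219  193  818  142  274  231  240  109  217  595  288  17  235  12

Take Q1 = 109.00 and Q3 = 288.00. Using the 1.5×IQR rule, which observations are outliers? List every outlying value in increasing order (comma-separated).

559, 595, 818

IQR = Q3 − Q1 = 288.00 − 109.00 = 179.00.
Lower fence = Q1 − 1.5·IQR = 109.00 − 268.50 = -159.50.
Upper fence = Q3 + 1.5·IQR = 288.00 + 268.50 = 556.50.
559 > 556.50 → outlier.
595 > 556.50 → outlier.
818 > 556.50 → outlier.
All remaining values lie within [-159.50, 556.50].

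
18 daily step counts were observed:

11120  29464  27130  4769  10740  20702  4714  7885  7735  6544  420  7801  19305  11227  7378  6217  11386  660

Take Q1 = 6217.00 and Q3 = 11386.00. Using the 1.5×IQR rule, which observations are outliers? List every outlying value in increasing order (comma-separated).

IQR = Q3 − Q1 = 11386.00 − 6217.00 = 5169.00.
Lower fence = Q1 − 1.5·IQR = 6217.00 − 7753.50 = -1536.50.
Upper fence = Q3 + 1.5·IQR = 11386.00 + 7753.50 = 19139.50.
19305 > 19139.50 → outlier.
20702 > 19139.50 → outlier.
27130 > 19139.50 → outlier.
29464 > 19139.50 → outlier.
All remaining values lie within [-1536.50, 19139.50].

19305, 20702, 27130, 29464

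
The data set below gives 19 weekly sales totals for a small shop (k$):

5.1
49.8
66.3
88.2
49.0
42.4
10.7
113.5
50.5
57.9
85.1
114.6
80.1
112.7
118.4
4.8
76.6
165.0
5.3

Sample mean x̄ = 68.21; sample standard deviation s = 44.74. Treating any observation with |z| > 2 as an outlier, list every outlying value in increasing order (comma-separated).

165.0

Cutoffs at x̄ ± 2s: 68.21 ± 2·44.74 = [-21.27, 157.69].
165.0: z = 2.16, |z| > 2 → outlier.
Every other value lies within [-21.27, 157.69].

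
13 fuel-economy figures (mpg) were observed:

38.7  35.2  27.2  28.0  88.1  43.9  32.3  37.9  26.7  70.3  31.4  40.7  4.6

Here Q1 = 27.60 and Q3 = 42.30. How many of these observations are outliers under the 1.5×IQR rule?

3

IQR = 14.70; fences at 27.60 − 22.05 = 5.55 and 42.30 + 22.05 = 64.35.
Outside the cutoffs: 4.6, 70.3, 88.1.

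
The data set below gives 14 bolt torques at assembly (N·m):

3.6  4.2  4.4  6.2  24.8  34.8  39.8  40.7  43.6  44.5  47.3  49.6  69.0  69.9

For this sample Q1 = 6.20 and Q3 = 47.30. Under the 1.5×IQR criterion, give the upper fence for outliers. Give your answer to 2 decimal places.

IQR = Q3 − Q1 = 47.30 − 6.20 = 41.10.
Lower fence = Q1 − 1.5·IQR = 6.20 − 61.65 = -55.45.
Upper fence = Q3 + 1.5·IQR = 47.30 + 61.65 = 108.95.

108.95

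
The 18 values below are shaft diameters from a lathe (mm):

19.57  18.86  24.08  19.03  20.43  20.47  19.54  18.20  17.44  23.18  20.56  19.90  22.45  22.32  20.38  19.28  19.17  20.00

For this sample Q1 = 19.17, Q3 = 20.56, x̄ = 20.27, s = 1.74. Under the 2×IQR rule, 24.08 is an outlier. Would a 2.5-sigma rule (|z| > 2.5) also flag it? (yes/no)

no

z = (24.08 − 20.27) / 1.74 = 2.19.
|z| = 2.19 ≤ 2.5.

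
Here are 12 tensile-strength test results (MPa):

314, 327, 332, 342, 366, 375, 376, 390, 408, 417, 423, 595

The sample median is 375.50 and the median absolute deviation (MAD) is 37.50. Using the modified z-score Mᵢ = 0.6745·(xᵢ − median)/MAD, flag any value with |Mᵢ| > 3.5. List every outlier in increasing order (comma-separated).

|Mᵢ| > 3.5 ⇔ |xᵢ − 375.50| > 3.5·37.50/0.6745 = 194.59.
So outliers lie outside [180.91, 570.09].
595: M = 3.95 → outlier.

595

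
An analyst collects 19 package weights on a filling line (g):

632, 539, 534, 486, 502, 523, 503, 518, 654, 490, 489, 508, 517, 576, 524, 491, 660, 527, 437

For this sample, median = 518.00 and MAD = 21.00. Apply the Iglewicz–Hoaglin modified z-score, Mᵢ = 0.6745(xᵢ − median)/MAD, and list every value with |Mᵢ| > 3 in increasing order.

632, 654, 660

|Mᵢ| > 3 ⇔ |xᵢ − 518.00| > 3·21.00/0.6745 = 93.40.
So outliers lie outside [424.60, 611.40].
632: M = 3.66 → outlier.
654: M = 4.37 → outlier.
660: M = 4.56 → outlier.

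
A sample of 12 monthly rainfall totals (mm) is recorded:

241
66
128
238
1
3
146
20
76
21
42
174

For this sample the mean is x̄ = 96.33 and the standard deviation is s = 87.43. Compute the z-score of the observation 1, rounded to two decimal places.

-1.09

z = (1 − 96.33) / 87.43 = -1.09.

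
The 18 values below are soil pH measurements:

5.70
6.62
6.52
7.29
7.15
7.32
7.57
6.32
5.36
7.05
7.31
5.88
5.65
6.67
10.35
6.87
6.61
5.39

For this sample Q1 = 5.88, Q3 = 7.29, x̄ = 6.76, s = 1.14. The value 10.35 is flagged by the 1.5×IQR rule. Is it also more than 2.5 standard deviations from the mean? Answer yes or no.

z = (10.35 − 6.76) / 1.14 = 3.15.
|z| = 3.15 > 2.5.

yes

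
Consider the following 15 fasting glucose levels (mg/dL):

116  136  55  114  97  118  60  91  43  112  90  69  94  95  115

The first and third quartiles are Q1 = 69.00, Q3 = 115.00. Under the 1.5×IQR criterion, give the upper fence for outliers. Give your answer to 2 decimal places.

184.00

IQR = Q3 − Q1 = 115.00 − 69.00 = 46.00.
Lower fence = Q1 − 1.5·IQR = 69.00 − 69.00 = 0.00.
Upper fence = Q3 + 1.5·IQR = 115.00 + 69.00 = 184.00.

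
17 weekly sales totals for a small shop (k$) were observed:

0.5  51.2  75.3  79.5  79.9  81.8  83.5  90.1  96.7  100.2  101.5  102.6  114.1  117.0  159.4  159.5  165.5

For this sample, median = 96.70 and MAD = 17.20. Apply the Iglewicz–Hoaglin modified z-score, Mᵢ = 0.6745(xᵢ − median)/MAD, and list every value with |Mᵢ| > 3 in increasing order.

0.5

|Mᵢ| > 3 ⇔ |xᵢ − 96.70| > 3·17.20/0.6745 = 76.50.
So outliers lie outside [20.20, 173.20].
0.5: M = -3.77 → outlier.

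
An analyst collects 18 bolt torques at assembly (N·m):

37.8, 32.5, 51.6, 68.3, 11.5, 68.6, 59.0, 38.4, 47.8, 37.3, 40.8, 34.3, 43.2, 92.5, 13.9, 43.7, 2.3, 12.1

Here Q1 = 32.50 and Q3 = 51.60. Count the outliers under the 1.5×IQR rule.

IQR = 19.10; fences at 32.50 − 28.65 = 3.85 and 51.60 + 28.65 = 80.25.
Outside the cutoffs: 2.3, 92.5.

2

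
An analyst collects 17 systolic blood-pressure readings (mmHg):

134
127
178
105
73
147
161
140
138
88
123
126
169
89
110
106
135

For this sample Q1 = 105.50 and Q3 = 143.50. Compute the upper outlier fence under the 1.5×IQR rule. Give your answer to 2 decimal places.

IQR = Q3 − Q1 = 143.50 − 105.50 = 38.00.
Lower fence = Q1 − 1.5·IQR = 105.50 − 57.00 = 48.50.
Upper fence = Q3 + 1.5·IQR = 143.50 + 57.00 = 200.50.

200.50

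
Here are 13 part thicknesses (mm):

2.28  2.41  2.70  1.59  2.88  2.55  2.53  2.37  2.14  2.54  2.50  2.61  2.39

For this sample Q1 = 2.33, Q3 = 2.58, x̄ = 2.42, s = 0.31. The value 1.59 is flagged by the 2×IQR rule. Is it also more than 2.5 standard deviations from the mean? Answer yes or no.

yes

z = (1.59 − 2.42) / 0.31 = -2.68.
|z| = 2.68 > 2.5.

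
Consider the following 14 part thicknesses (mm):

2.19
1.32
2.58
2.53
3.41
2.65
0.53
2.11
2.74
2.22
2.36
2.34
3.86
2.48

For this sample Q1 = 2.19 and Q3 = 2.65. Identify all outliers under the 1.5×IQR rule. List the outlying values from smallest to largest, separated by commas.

0.53, 1.32, 3.41, 3.86

IQR = Q3 − Q1 = 2.65 − 2.19 = 0.46.
Lower fence = Q1 − 1.5·IQR = 2.19 − 0.69 = 1.50.
Upper fence = Q3 + 1.5·IQR = 2.65 + 0.69 = 3.34.
0.53 < 1.50 → outlier.
1.32 < 1.50 → outlier.
3.41 > 3.34 → outlier.
3.86 > 3.34 → outlier.
All remaining values lie within [1.50, 3.34].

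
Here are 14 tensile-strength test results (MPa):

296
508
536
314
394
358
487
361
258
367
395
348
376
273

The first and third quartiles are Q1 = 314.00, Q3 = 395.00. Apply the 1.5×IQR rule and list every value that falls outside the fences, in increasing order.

IQR = Q3 − Q1 = 395.00 − 314.00 = 81.00.
Lower fence = Q1 − 1.5·IQR = 314.00 − 121.50 = 192.50.
Upper fence = Q3 + 1.5·IQR = 395.00 + 121.50 = 516.50.
536 > 516.50 → outlier.
All remaining values lie within [192.50, 516.50].

536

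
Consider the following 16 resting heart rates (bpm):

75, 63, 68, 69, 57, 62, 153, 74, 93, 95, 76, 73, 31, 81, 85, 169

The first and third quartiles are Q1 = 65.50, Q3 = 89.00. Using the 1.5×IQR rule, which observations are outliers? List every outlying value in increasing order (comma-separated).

153, 169

IQR = Q3 − Q1 = 89.00 − 65.50 = 23.50.
Lower fence = Q1 − 1.5·IQR = 65.50 − 35.25 = 30.25.
Upper fence = Q3 + 1.5·IQR = 89.00 + 35.25 = 124.25.
153 > 124.25 → outlier.
169 > 124.25 → outlier.
All remaining values lie within [30.25, 124.25].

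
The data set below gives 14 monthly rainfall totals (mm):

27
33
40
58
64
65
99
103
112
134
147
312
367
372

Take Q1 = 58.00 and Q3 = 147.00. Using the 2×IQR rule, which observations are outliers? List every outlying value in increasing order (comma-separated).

IQR = Q3 − Q1 = 147.00 − 58.00 = 89.00.
Lower fence = Q1 − 2·IQR = 58.00 − 178.00 = -120.00.
Upper fence = Q3 + 2·IQR = 147.00 + 178.00 = 325.00.
367 > 325.00 → outlier.
372 > 325.00 → outlier.
All remaining values lie within [-120.00, 325.00].

367, 372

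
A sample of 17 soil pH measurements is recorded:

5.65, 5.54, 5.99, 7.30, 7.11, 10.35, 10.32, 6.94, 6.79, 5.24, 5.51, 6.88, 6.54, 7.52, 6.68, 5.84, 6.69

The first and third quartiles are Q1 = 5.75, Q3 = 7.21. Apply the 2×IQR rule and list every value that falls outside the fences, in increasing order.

10.32, 10.35

IQR = Q3 − Q1 = 7.21 − 5.75 = 1.46.
Lower fence = Q1 − 2·IQR = 5.75 − 2.92 = 2.83.
Upper fence = Q3 + 2·IQR = 7.21 + 2.92 = 10.13.
10.32 > 10.13 → outlier.
10.35 > 10.13 → outlier.
All remaining values lie within [2.83, 10.13].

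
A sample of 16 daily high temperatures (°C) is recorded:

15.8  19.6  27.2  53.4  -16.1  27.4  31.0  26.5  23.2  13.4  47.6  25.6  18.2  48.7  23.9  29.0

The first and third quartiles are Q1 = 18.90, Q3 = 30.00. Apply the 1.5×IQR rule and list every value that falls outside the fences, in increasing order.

IQR = Q3 − Q1 = 30.00 − 18.90 = 11.10.
Lower fence = Q1 − 1.5·IQR = 18.90 − 16.65 = 2.25.
Upper fence = Q3 + 1.5·IQR = 30.00 + 16.65 = 46.65.
-16.1 < 2.25 → outlier.
47.6 > 46.65 → outlier.
48.7 > 46.65 → outlier.
53.4 > 46.65 → outlier.
All remaining values lie within [2.25, 46.65].

-16.1, 47.6, 48.7, 53.4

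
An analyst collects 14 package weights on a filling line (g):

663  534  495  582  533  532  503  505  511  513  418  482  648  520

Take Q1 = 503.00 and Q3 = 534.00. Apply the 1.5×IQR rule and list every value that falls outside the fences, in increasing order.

IQR = Q3 − Q1 = 534.00 − 503.00 = 31.00.
Lower fence = Q1 − 1.5·IQR = 503.00 − 46.50 = 456.50.
Upper fence = Q3 + 1.5·IQR = 534.00 + 46.50 = 580.50.
418 < 456.50 → outlier.
582 > 580.50 → outlier.
648 > 580.50 → outlier.
663 > 580.50 → outlier.
All remaining values lie within [456.50, 580.50].

418, 582, 648, 663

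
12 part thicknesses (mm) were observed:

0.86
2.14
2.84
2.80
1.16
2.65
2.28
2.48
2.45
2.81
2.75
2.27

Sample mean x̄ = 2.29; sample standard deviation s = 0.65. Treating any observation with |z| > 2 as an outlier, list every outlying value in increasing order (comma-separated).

Cutoffs at x̄ ± 2s: 2.29 ± 2·0.65 = [0.99, 3.59].
0.86: z = -2.20, |z| > 2 → outlier.
Every other value lies within [0.99, 3.59].

0.86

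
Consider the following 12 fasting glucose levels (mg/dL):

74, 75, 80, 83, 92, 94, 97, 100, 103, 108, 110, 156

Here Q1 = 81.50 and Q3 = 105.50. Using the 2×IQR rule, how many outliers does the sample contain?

1

IQR = 24.00; fences at 81.50 − 48.00 = 33.50 and 105.50 + 48.00 = 153.50.
Outside the cutoffs: 156.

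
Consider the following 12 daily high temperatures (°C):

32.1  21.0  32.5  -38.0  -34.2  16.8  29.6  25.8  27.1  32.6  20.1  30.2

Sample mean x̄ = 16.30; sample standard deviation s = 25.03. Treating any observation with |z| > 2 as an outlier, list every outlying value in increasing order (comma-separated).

Cutoffs at x̄ ± 2s: 16.30 ± 2·25.03 = [-33.76, 66.36].
-38.0: z = -2.17, |z| > 2 → outlier.
-34.2: z = -2.02, |z| > 2 → outlier.
Every other value lies within [-33.76, 66.36].

-38.0, -34.2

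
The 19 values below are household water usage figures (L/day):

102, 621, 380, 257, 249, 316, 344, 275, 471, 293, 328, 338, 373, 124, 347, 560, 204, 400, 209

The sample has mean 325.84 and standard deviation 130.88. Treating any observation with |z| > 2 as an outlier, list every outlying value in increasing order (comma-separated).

621

Cutoffs at x̄ ± 2s: 325.84 ± 2·130.88 = [64.08, 587.60].
621: z = 2.26, |z| > 2 → outlier.
Every other value lies within [64.08, 587.60].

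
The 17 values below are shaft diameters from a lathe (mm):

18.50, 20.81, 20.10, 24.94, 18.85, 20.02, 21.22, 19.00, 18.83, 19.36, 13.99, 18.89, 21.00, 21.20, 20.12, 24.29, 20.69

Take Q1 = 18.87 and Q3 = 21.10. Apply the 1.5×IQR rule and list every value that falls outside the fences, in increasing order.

13.99, 24.94

IQR = Q3 − Q1 = 21.10 − 18.87 = 2.23.
Lower fence = Q1 − 1.5·IQR = 18.87 − 3.345 = 15.525.
Upper fence = Q3 + 1.5·IQR = 21.10 + 3.345 = 24.445.
13.99 < 15.525 → outlier.
24.94 > 24.445 → outlier.
All remaining values lie within [15.525, 24.445].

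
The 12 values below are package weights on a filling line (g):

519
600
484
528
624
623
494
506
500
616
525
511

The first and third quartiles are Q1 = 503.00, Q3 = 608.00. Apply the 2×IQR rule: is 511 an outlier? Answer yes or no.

no

IQR = Q3 − Q1 = 608.00 − 503.00 = 105.00.
Lower fence = Q1 − 2·IQR = 503.00 − 210.00 = 293.00.
Upper fence = Q3 + 2·IQR = 608.00 + 210.00 = 818.00.
511 lies within [293.00, 818.00].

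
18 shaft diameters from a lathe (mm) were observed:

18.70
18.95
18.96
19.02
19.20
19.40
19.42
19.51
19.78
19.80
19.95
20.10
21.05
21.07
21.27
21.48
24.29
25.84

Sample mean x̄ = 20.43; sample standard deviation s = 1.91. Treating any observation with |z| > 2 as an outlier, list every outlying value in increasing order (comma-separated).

24.29, 25.84

Cutoffs at x̄ ± 2s: 20.43 ± 2·1.91 = [16.61, 24.25].
24.29: z = 2.02, |z| > 2 → outlier.
25.84: z = 2.83, |z| > 2 → outlier.
Every other value lies within [16.61, 24.25].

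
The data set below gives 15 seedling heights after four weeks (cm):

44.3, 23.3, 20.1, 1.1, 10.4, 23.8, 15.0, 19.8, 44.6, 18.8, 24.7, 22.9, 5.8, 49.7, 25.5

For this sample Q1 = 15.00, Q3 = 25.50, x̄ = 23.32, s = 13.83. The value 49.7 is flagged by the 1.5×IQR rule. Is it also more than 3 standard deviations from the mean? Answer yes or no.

z = (49.7 − 23.32) / 13.83 = 1.91.
|z| = 1.91 ≤ 3.

no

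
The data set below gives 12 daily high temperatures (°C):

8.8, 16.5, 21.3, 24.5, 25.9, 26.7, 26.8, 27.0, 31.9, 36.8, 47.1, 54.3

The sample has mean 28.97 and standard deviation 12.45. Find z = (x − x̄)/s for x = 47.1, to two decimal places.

1.46

z = (47.1 − 28.97) / 12.45 = 1.46.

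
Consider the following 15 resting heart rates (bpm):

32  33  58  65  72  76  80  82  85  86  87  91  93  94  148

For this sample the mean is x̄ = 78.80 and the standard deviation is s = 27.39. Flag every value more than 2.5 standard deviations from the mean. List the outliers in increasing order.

Cutoffs at x̄ ± 2.5s: 78.80 ± 2.5·27.39 = [10.325, 147.275].
148: z = 2.53, |z| > 2.5 → outlier.
Every other value lies within [10.325, 147.275].

148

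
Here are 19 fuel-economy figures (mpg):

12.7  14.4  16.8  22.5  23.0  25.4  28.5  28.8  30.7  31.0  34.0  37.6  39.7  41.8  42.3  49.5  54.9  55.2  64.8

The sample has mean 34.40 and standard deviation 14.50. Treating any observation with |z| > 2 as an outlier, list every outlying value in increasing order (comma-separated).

Cutoffs at x̄ ± 2s: 34.40 ± 2·14.50 = [5.40, 63.40].
64.8: z = 2.10, |z| > 2 → outlier.
Every other value lies within [5.40, 63.40].

64.8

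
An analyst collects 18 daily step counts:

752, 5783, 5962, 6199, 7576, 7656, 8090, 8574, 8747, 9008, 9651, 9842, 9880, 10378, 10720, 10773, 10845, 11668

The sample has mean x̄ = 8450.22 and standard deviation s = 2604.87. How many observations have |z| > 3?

Cutoffs: x̄ ± 3s = [635.61, 16264.83].
Every value lies within the cutoffs.

0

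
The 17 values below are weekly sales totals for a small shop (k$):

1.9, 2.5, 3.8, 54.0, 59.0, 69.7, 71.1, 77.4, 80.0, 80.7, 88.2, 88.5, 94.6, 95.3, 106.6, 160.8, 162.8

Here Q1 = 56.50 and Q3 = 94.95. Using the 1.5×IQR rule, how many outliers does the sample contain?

IQR = 38.45; fences at 56.50 − 57.675 = -1.175 and 94.95 + 57.675 = 152.625.
Outside the cutoffs: 160.8, 162.8.

2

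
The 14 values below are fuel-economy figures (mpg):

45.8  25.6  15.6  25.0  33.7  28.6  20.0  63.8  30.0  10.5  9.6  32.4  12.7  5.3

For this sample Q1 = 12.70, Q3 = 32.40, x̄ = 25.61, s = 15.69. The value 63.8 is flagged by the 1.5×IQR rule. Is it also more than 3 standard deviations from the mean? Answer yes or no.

no

z = (63.8 − 25.61) / 15.69 = 2.43.
|z| = 2.43 ≤ 3.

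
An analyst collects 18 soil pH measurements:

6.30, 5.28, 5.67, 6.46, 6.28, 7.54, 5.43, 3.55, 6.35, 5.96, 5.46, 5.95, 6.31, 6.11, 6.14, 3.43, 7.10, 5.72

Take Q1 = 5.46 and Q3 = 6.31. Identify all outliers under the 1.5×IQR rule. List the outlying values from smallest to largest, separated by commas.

IQR = Q3 − Q1 = 6.31 − 5.46 = 0.85.
Lower fence = Q1 − 1.5·IQR = 5.46 − 1.275 = 4.185.
Upper fence = Q3 + 1.5·IQR = 6.31 + 1.275 = 7.585.
3.43 < 4.185 → outlier.
3.55 < 4.185 → outlier.
All remaining values lie within [4.185, 7.585].

3.43, 3.55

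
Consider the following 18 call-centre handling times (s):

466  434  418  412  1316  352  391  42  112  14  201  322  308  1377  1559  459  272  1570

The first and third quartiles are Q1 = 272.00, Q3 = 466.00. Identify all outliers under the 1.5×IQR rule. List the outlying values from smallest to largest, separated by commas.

IQR = Q3 − Q1 = 466.00 − 272.00 = 194.00.
Lower fence = Q1 − 1.5·IQR = 272.00 − 291.00 = -19.00.
Upper fence = Q3 + 1.5·IQR = 466.00 + 291.00 = 757.00.
1316 > 757.00 → outlier.
1377 > 757.00 → outlier.
1559 > 757.00 → outlier.
1570 > 757.00 → outlier.
All remaining values lie within [-19.00, 757.00].

1316, 1377, 1559, 1570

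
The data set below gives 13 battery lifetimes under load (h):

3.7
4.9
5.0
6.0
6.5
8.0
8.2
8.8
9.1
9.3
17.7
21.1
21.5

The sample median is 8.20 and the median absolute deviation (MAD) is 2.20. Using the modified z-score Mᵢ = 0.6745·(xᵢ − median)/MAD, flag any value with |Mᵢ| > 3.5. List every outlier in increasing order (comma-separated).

|Mᵢ| > 3.5 ⇔ |xᵢ − 8.20| > 3.5·2.20/0.6745 = 11.42.
So outliers lie outside [-3.22, 19.62].
21.1: M = 3.96 → outlier.
21.5: M = 4.08 → outlier.

21.1, 21.5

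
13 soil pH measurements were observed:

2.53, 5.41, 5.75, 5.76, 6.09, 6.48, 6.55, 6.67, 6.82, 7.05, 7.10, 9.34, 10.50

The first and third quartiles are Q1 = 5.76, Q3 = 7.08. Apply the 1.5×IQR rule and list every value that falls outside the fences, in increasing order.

IQR = Q3 − Q1 = 7.08 − 5.76 = 1.32.
Lower fence = Q1 − 1.5·IQR = 5.76 − 1.98 = 3.78.
Upper fence = Q3 + 1.5·IQR = 7.08 + 1.98 = 9.06.
2.53 < 3.78 → outlier.
9.34 > 9.06 → outlier.
10.50 > 9.06 → outlier.
All remaining values lie within [3.78, 9.06].

2.53, 9.34, 10.50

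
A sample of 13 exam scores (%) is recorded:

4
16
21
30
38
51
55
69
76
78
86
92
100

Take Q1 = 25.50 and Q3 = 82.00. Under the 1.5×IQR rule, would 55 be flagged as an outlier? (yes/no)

no

IQR = Q3 − Q1 = 82.00 − 25.50 = 56.50.
Lower fence = Q1 − 1.5·IQR = 25.50 − 84.75 = -59.25.
Upper fence = Q3 + 1.5·IQR = 82.00 + 84.75 = 166.75.
55 lies within [-59.25, 166.75].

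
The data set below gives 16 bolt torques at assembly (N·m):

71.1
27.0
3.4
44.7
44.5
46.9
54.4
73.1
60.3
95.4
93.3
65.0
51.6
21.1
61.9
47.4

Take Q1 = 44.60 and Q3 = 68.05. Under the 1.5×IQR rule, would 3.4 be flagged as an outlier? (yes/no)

IQR = Q3 − Q1 = 68.05 − 44.60 = 23.45.
Lower fence = Q1 − 1.5·IQR = 44.60 − 35.175 = 9.425.
Upper fence = Q3 + 1.5·IQR = 68.05 + 35.175 = 103.225.
3.4 lies below the lower fence.

yes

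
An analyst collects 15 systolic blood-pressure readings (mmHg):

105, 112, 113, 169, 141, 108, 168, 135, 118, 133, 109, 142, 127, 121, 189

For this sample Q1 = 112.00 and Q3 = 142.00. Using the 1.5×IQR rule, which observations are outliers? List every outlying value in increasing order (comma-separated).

IQR = Q3 − Q1 = 142.00 − 112.00 = 30.00.
Lower fence = Q1 − 1.5·IQR = 112.00 − 45.00 = 67.00.
Upper fence = Q3 + 1.5·IQR = 142.00 + 45.00 = 187.00.
189 > 187.00 → outlier.
All remaining values lie within [67.00, 187.00].

189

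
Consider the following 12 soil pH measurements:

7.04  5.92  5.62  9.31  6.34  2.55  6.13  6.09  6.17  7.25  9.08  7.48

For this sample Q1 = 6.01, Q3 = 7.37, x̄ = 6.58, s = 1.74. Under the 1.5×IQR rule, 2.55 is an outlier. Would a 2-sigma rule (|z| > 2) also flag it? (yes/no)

yes

z = (2.55 − 6.58) / 1.74 = -2.32.
|z| = 2.32 > 2.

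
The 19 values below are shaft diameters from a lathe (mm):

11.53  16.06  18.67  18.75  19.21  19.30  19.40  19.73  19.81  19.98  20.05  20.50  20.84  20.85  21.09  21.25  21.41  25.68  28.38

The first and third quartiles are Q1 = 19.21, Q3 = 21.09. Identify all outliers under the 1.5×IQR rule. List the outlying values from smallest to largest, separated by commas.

11.53, 16.06, 25.68, 28.38

IQR = Q3 − Q1 = 21.09 − 19.21 = 1.88.
Lower fence = Q1 − 1.5·IQR = 19.21 − 2.82 = 16.39.
Upper fence = Q3 + 1.5·IQR = 21.09 + 2.82 = 23.91.
11.53 < 16.39 → outlier.
16.06 < 16.39 → outlier.
25.68 > 23.91 → outlier.
28.38 > 23.91 → outlier.
All remaining values lie within [16.39, 23.91].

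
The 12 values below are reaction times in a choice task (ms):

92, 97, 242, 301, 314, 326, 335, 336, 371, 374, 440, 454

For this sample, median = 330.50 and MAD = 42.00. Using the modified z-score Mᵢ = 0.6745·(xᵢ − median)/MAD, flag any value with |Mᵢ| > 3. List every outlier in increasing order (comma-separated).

|Mᵢ| > 3 ⇔ |xᵢ − 330.50| > 3·42.00/0.6745 = 186.81.
So outliers lie outside [143.69, 517.31].
92: M = -3.83 → outlier.
97: M = -3.75 → outlier.

92, 97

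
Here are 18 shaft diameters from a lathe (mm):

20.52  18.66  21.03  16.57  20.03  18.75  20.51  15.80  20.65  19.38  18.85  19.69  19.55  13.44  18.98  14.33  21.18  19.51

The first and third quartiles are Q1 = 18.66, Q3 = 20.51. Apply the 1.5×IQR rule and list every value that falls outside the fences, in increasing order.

13.44, 14.33, 15.80

IQR = Q3 − Q1 = 20.51 − 18.66 = 1.85.
Lower fence = Q1 − 1.5·IQR = 18.66 − 2.775 = 15.885.
Upper fence = Q3 + 1.5·IQR = 20.51 + 2.775 = 23.285.
13.44 < 15.885 → outlier.
14.33 < 15.885 → outlier.
15.80 < 15.885 → outlier.
All remaining values lie within [15.885, 23.285].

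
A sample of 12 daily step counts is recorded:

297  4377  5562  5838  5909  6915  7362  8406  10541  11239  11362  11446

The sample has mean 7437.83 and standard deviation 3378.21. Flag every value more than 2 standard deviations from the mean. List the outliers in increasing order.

Cutoffs at x̄ ± 2s: 7437.83 ± 2·3378.21 = [681.41, 14194.25].
297: z = -2.11, |z| > 2 → outlier.
Every other value lies within [681.41, 14194.25].

297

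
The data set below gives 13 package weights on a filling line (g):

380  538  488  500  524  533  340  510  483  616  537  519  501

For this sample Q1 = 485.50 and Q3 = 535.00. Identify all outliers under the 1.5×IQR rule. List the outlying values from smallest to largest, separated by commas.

IQR = Q3 − Q1 = 535.00 − 485.50 = 49.50.
Lower fence = Q1 − 1.5·IQR = 485.50 − 74.25 = 411.25.
Upper fence = Q3 + 1.5·IQR = 535.00 + 74.25 = 609.25.
340 < 411.25 → outlier.
380 < 411.25 → outlier.
616 > 609.25 → outlier.
All remaining values lie within [411.25, 609.25].

340, 380, 616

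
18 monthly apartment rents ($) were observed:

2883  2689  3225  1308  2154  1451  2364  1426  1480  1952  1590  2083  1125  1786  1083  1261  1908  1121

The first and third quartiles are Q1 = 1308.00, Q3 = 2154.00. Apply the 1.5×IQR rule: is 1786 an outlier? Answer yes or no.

IQR = Q3 − Q1 = 2154.00 − 1308.00 = 846.00.
Lower fence = Q1 − 1.5·IQR = 1308.00 − 1269.00 = 39.00.
Upper fence = Q3 + 1.5·IQR = 2154.00 + 1269.00 = 3423.00.
1786 lies within [39.00, 3423.00].

no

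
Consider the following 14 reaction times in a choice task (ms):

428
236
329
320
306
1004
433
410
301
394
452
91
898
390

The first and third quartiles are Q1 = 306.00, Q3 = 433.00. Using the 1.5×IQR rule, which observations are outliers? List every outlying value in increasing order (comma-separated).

91, 898, 1004

IQR = Q3 − Q1 = 433.00 − 306.00 = 127.00.
Lower fence = Q1 − 1.5·IQR = 306.00 − 190.50 = 115.50.
Upper fence = Q3 + 1.5·IQR = 433.00 + 190.50 = 623.50.
91 < 115.50 → outlier.
898 > 623.50 → outlier.
1004 > 623.50 → outlier.
All remaining values lie within [115.50, 623.50].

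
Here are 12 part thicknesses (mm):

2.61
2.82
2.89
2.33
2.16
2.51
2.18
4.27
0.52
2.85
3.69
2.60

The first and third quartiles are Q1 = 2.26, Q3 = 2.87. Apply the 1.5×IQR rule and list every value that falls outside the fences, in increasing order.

IQR = Q3 − Q1 = 2.87 − 2.26 = 0.61.
Lower fence = Q1 − 1.5·IQR = 2.26 − 0.915 = 1.345.
Upper fence = Q3 + 1.5·IQR = 2.87 + 0.915 = 3.785.
0.52 < 1.345 → outlier.
4.27 > 3.785 → outlier.
All remaining values lie within [1.345, 3.785].

0.52, 4.27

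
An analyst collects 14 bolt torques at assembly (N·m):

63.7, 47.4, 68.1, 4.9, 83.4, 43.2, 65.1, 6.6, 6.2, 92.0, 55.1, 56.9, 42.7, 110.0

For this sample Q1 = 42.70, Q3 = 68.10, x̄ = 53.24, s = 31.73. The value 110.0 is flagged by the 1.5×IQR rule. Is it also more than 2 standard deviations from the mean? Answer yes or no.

no

z = (110.0 − 53.24) / 31.73 = 1.79.
|z| = 1.79 ≤ 2.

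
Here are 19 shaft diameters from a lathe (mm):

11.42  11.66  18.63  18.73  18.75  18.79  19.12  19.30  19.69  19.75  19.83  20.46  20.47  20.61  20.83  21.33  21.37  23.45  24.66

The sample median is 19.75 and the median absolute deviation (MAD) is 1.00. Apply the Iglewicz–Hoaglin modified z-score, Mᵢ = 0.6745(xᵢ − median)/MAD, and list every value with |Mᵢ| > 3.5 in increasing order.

|Mᵢ| > 3.5 ⇔ |xᵢ − 19.75| > 3.5·1.00/0.6745 = 5.19.
So outliers lie outside [14.56, 24.94].
11.42: M = -5.62 → outlier.
11.66: M = -5.46 → outlier.

11.42, 11.66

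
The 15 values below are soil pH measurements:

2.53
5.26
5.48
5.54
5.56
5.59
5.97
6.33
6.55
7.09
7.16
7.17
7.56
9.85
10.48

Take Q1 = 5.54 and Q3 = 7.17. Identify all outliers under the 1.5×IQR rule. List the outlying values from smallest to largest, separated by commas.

2.53, 9.85, 10.48

IQR = Q3 − Q1 = 7.17 − 5.54 = 1.63.
Lower fence = Q1 − 1.5·IQR = 5.54 − 2.445 = 3.095.
Upper fence = Q3 + 1.5·IQR = 7.17 + 2.445 = 9.615.
2.53 < 3.095 → outlier.
9.85 > 9.615 → outlier.
10.48 > 9.615 → outlier.
All remaining values lie within [3.095, 9.615].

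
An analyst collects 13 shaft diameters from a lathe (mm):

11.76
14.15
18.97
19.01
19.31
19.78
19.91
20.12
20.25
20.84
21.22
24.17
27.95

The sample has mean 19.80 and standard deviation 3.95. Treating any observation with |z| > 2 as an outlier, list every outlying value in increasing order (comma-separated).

Cutoffs at x̄ ± 2s: 19.80 ± 2·3.95 = [11.90, 27.70].
11.76: z = -2.04, |z| > 2 → outlier.
27.95: z = 2.06, |z| > 2 → outlier.
Every other value lies within [11.90, 27.70].

11.76, 27.95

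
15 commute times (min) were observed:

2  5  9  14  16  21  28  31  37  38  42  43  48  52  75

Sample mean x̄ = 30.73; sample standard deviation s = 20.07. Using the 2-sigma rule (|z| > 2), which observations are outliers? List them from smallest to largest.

75

Cutoffs at x̄ ± 2s: 30.73 ± 2·20.07 = [-9.41, 70.87].
75: z = 2.21, |z| > 2 → outlier.
Every other value lies within [-9.41, 70.87].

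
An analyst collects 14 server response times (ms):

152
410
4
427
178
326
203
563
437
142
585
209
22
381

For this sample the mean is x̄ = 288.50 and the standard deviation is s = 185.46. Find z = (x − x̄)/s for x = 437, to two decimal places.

0.80

z = (437 − 288.50) / 185.46 = 0.80.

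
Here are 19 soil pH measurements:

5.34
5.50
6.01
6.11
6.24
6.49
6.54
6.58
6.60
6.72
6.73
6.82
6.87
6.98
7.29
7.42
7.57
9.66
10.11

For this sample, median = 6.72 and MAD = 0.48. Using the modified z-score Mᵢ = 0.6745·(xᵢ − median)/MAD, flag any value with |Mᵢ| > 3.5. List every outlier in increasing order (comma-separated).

9.66, 10.11

|Mᵢ| > 3.5 ⇔ |xᵢ − 6.72| > 3.5·0.48/0.6745 = 2.49.
So outliers lie outside [4.23, 9.21].
9.66: M = 4.13 → outlier.
10.11: M = 4.76 → outlier.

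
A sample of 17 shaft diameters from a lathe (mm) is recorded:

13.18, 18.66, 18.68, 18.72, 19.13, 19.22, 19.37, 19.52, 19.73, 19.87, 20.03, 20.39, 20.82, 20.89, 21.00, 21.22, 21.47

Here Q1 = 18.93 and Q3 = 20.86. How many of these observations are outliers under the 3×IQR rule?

IQR = 1.93; fences at 18.93 − 5.79 = 13.14 and 20.86 + 5.79 = 26.65.
Every value lies within the cutoffs.

0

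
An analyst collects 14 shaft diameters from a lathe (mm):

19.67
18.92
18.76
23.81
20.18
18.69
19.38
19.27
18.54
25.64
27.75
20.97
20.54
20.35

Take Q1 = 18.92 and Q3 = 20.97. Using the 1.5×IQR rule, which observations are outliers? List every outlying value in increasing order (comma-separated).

25.64, 27.75

IQR = Q3 − Q1 = 20.97 − 18.92 = 2.05.
Lower fence = Q1 − 1.5·IQR = 18.92 − 3.075 = 15.845.
Upper fence = Q3 + 1.5·IQR = 20.97 + 3.075 = 24.045.
25.64 > 24.045 → outlier.
27.75 > 24.045 → outlier.
All remaining values lie within [15.845, 24.045].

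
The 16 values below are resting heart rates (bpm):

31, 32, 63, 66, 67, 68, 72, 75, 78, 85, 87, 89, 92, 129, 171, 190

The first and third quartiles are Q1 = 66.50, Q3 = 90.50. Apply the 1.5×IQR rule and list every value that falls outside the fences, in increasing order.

129, 171, 190

IQR = Q3 − Q1 = 90.50 − 66.50 = 24.00.
Lower fence = Q1 − 1.5·IQR = 66.50 − 36.00 = 30.50.
Upper fence = Q3 + 1.5·IQR = 90.50 + 36.00 = 126.50.
129 > 126.50 → outlier.
171 > 126.50 → outlier.
190 > 126.50 → outlier.
All remaining values lie within [30.50, 126.50].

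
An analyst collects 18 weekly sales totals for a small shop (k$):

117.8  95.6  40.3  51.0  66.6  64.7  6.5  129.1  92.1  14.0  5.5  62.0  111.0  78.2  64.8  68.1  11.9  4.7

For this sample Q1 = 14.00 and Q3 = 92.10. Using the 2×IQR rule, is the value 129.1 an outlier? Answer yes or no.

IQR = Q3 − Q1 = 92.10 − 14.00 = 78.10.
Lower fence = Q1 − 2·IQR = 14.00 − 156.20 = -142.20.
Upper fence = Q3 + 2·IQR = 92.10 + 156.20 = 248.30.
129.1 lies within [-142.20, 248.30].

no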